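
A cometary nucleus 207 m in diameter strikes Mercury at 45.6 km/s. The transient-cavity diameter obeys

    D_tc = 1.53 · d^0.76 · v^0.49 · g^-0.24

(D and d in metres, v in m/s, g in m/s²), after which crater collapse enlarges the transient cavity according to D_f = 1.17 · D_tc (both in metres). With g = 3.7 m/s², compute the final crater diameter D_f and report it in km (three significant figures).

D_f ≈ 14.4 km

v = 45600 m/s.
d^0.76 = 207^0.76 = 57.56
v^0.49 = 45600^0.49 = 191.8
g^-0.24 = 3.7^-0.24 = 0.7305
D_tc = 1.53 × 57.56 × 191.8 × 0.7305 = 12340 m
D_f = 1.17 × 12340 = 14438 m
     = 14.44 km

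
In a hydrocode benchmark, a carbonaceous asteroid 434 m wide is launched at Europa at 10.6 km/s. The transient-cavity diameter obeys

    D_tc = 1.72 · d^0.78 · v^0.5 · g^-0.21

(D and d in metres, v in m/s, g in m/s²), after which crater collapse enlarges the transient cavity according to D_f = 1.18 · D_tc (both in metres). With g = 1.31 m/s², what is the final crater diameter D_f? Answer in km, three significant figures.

v = 10600 m/s.
d^0.78 = 434^0.78 = 114.1
v^0.5 = 10600^0.5 = 103.0
g^-0.21 = 1.31^-0.21 = 0.9449
D_tc = 1.72 × 114.1 × 103.0 × 0.9449 = 19100 m
D_f = 1.18 × 19100 = 22538 m
     = 22.54 km

D_f ≈ 22.5 km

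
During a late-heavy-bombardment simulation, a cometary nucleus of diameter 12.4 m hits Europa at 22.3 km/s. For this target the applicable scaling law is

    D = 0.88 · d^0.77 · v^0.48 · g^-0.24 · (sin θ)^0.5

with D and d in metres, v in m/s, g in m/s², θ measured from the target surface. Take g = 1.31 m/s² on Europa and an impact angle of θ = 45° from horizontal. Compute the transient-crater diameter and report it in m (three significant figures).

D ≈ 589 m

In SI units: v = 22300 m/s.
d^0.77 = 12.4^0.77 = 6.949
v^0.48 = 22300^0.48 = 122.2
g^-0.24 = 1.31^-0.24 = 0.9372
(sin 45°)^0.5 = 0.7071^0.5 = 0.8409
D = 0.88 × 6.949 × 122.2 × 0.9372 × 0.8409 = 588.9 m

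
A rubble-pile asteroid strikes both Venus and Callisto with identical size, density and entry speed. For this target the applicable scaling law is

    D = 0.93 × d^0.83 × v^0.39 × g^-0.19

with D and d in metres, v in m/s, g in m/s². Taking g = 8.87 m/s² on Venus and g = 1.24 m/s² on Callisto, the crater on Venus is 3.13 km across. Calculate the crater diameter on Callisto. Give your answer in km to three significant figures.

All impactor-dependent factors cancel in the ratio, leaving D_Callisto/D_Venus = (g_Callisto/g_Venus)^-0.19.
(1.24/8.87)^-0.19 = 0.1398^-0.19 = 1.453
D_Callisto = 1.453 × 3.13 km = 4.55 km

D ≈ 4.55 km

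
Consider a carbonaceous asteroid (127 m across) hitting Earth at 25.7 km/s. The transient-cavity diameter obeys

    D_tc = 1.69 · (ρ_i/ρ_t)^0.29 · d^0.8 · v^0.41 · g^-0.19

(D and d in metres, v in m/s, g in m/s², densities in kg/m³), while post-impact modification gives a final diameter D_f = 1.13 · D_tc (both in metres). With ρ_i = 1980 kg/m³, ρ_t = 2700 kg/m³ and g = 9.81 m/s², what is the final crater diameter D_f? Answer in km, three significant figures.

v = 25700 m/s.
(ρ_i/ρ_t)^0.29 = (1980/2700)^0.29 = 0.9140
d^0.8 = 127^0.8 = 48.20
v^0.41 = 25700^0.41 = 64.28
g^-0.19 = 9.81^-0.19 = 0.6480
D_tc = 1.69 × 0.9140 × 48.20 × 64.28 × 0.6480 = 3101 m
D_f = 1.13 × 3101 = 3504 m
     = 3.504 km

D_f ≈ 3.50 km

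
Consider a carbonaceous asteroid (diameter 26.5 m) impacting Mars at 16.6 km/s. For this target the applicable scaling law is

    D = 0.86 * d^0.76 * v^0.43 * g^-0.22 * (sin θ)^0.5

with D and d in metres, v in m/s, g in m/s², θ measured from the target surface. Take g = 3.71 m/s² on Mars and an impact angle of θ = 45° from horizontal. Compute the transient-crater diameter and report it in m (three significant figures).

In SI units: v = 16600 m/s.
d^0.76 = 26.5^0.76 = 12.07
v^0.43 = 16600^0.43 = 65.26
g^-0.22 = 3.71^-0.22 = 0.7494
(sin 45°)^0.5 = 0.7071^0.5 = 0.8409
D = 0.86 × 12.07 × 65.26 × 0.7494 × 0.8409 = 426.9 m

D ≈ 427 m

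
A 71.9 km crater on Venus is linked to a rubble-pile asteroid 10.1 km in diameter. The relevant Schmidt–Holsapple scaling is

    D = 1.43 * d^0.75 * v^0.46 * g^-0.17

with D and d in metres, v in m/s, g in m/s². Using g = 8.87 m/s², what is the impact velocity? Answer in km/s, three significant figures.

Rearranging for v: v = [D / (1.43 · 10100^0.75 · 8.87^-0.17)]^(1/0.46).
D = 71900 m.
10100^0.75 = 1007
8.87^-0.17 = 0.6900
Denominator = 1.43 × 1007 × 0.6900 = 993.6
D / 993.6 = 71900 / 993.6 = 72.36
v = 72.36^(1/0.46) = 72.36^2.1739 = 11025 m/s

v ≈ 11.0 km/s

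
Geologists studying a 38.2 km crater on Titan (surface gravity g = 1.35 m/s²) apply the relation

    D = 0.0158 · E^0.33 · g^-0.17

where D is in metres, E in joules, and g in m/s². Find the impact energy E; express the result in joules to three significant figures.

E ≈ 2.58 × 10^19 J

Rearranging: E = [D / (0.0158 · g^-0.17)]^(1/0.33).
D = 38200 m.
g^-0.17 = 1.35^-0.17 = 0.9503
D / (0.0158 × 0.9503) = 38200 / (0.01501) = 2.545 × 10^6
E = (2.545 × 10^6)^3.0303 = 2.577 × 10^19 J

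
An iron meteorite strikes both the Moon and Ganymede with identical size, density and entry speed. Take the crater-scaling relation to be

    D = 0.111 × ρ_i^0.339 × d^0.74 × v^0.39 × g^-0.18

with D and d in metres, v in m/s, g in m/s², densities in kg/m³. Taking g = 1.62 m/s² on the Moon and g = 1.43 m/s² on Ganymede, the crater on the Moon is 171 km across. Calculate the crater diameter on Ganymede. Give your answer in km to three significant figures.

All impactor-dependent factors cancel in the ratio, leaving D_Ganymede/D_Moon = (g_Ganymede/g_Moon)^-0.18.
(1.43/1.62)^-0.18 = 0.8827^-0.18 = 1.023
D_Ganymede = 1.023 × 171 km = 175 km

D ≈ 175 km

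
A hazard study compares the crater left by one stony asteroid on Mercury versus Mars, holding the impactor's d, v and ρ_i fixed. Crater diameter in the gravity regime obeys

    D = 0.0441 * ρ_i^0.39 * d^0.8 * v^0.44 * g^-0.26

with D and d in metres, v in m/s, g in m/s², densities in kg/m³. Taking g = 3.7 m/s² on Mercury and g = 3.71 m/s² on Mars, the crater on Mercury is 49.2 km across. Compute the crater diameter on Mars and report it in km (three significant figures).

All impactor-dependent factors cancel in the ratio, leaving D_Mars/D_Mercury = (g_Mars/g_Mercury)^-0.26.
(3.71/3.7)^-0.26 = 1.003^-0.26 = 0.9992
D_Mars = 0.9992 × 49.2 km = 49.2 km

D ≈ 49.2 km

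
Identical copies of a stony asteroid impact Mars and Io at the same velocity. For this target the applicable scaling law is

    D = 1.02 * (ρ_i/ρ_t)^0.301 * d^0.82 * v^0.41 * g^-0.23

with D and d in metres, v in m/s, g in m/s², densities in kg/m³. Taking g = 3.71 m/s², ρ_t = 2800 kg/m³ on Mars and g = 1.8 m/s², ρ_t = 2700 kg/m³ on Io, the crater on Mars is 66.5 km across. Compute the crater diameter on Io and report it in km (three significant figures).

D ≈ 79.4 km

The impactor-only factors (d, v, ρ_i) cancel in the ratio, leaving D_Io/D_Mars = (g_Io/g_Mars)^-0.23 · (ρ_t,Mars/ρ_t,Io)^0.301.
(1.8/3.71)^-0.23 = 0.4852^-0.23 = 1.181
(2800/2700)^0.301 = 1.037^0.301 = 1.011
Ratio = 1.181 × 1.011 = 1.194
D_Io = 1.194 × 66.5 km = 79.4 km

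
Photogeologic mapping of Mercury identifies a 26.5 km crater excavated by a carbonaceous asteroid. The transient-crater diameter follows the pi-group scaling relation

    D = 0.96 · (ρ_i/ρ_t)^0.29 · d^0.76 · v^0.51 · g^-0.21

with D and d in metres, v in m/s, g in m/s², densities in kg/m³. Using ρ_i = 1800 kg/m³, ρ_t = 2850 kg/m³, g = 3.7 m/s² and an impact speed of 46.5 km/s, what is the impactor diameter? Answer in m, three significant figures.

d ≈ 880 m

Rearranging for d: d = [D / (0.96 · (1800/2850)^0.29 · 46500^0.51 · 3.7^-0.21)]^(1/0.76).
D = 26500 m.
(1800/2850)^0.29 = 0.8752
46500^0.51 = 240.1
3.7^-0.21 = 0.7598
Denominator = 0.96 × 0.8752 × 240.1 × 0.7598 = 153.3
D / 153.3 = 26500 / 153.3 = 172.9
d = 172.9^(1/0.76) = 172.9^1.3158 = 880.0 m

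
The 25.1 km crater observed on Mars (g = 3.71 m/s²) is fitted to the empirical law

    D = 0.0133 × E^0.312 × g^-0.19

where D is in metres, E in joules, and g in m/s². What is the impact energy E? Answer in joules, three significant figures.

Rearranging: E = [D / (0.0133 · g^-0.19)]^(1/0.312).
D = 25100 m.
g^-0.19 = 3.71^-0.19 = 0.7795
D / (0.0133 × 0.7795) = 25100 / (0.01037) = 2.420 × 10^6
E = (2.420 × 10^6)^3.2051 = 2.889 × 10^20 J

E ≈ 2.89 × 10^20 J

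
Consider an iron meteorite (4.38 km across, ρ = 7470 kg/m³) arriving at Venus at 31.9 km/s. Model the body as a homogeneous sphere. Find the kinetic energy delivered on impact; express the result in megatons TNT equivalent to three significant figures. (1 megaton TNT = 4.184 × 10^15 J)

d = 4380 m; v = 31900 m/s.
Mass m = (π/6) ρ d³ = (π/6) × 7470 × (4380)³ = 3.287 × 10^14 kg
E = ½ m v² = 0.5 × 3.287 × 10^14 × (31900)² = 1.672 × 10^23 J
   = 1.672 × 10^23 / 4.184×10^15 = 3.996 × 10^7 Mt

E ≈ 4.00 × 10^7 Mt TNT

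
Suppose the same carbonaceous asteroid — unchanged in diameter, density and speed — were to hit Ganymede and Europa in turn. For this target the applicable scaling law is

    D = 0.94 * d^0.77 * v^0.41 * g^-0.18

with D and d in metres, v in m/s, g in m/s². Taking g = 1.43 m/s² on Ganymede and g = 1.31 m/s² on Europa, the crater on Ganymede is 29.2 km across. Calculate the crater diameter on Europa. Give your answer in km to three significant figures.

All impactor-dependent factors cancel in the ratio, leaving D_Europa/D_Ganymede = (g_Europa/g_Ganymede)^-0.18.
(1.31/1.43)^-0.18 = 0.9161^-0.18 = 1.016
D_Europa = 1.016 × 29.2 km = 29.7 km

D ≈ 29.7 km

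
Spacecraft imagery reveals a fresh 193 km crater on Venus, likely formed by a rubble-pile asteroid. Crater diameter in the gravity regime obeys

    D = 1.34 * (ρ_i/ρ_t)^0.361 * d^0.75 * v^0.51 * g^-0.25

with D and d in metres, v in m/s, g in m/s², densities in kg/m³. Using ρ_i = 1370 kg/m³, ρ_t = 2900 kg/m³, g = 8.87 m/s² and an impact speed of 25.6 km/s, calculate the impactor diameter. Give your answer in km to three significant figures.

d ≈ 22.5 km

Rearranging for d: d = [D / (1.34 · (1370/2900)^0.361 · 25600^0.51 · 8.87^-0.25)]^(1/0.75).
D = 193000 m.
(1370/2900)^0.361 = 0.7628
25600^0.51 = 177.1
8.87^-0.25 = 0.5795
Denominator = 1.34 × 0.7628 × 177.1 × 0.5795 = 104.9
D / 104.9 = 193000 / 104.9 = 1840
d = 1840^(1/0.75) = 1840^1.3333 = 22541 m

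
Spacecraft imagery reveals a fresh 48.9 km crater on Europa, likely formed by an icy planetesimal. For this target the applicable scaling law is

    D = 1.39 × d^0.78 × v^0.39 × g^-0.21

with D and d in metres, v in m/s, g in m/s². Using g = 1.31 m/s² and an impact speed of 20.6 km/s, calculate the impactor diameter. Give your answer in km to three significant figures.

d ≈ 5.05 km

Rearranging for d: d = [D / (1.39 · 20600^0.39 · 1.31^-0.21)]^(1/0.78).
D = 48900 m.
20600^0.39 = 48.13
1.31^-0.21 = 0.9449
Denominator = 1.39 × 48.13 × 0.9449 = 63.21
D / 63.21 = 48900 / 63.21 = 773.6
d = 773.6^(1/0.78) = 773.6^1.2821 = 5051 m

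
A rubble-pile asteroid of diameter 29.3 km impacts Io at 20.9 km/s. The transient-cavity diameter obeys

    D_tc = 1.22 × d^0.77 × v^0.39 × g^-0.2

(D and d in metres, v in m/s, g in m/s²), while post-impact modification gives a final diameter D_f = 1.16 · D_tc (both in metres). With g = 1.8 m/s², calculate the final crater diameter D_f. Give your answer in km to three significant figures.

D_f ≈ 168 km

In SI: d = 29300 m, v = 20900 m/s.
d^0.77 = 29300^0.77 = 2751
v^0.39 = 20900^0.39 = 48.40
g^-0.2 = 1.8^-0.2 = 0.8891
D_tc = 1.22 × 2751 × 48.40 × 0.8891 = 1.444 × 10^5 m
D_f = 1.16 × 1.444 × 10^5 = 1.675 × 10^5 m
     = 167.5 km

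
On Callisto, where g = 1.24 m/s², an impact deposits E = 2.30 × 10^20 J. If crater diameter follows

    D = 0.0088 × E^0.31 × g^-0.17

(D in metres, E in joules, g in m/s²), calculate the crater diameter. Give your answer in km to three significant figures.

E^0.31 = (2.30 × 10^20)^0.31 = 2.052 × 10^6
g^-0.17 = 1.24^-0.17 = 0.9641
D = 0.0088 × 2.052 × 10^6 × 0.9641 = 17409 m
   = 17.41 km

D ≈ 17.4 km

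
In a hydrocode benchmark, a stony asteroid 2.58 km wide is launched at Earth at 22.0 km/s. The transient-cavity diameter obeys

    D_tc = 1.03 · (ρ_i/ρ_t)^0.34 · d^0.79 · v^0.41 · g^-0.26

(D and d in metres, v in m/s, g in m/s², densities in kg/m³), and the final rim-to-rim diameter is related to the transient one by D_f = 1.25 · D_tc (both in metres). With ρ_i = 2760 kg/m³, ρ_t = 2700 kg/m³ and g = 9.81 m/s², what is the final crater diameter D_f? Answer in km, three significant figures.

In SI: d = 2580 m, v = 22000 m/s.
(ρ_i/ρ_t)^0.34 = (2760/2700)^0.34 = 1.008
d^0.79 = 2580^0.79 = 495.7
v^0.41 = 22000^0.41 = 60.31
g^-0.26 = 9.81^-0.26 = 0.5523
D_tc = 1.03 × 1.008 × 495.7 × 60.31 × 0.5523 = 17140 m
D_f = 1.25 × 17140 = 21425 m
     = 21.43 km

D_f ≈ 21.4 km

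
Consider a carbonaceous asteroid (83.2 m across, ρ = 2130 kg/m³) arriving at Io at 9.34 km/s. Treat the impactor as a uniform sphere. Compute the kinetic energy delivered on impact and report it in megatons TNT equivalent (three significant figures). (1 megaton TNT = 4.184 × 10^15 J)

E ≈ 6.70 Mt TNT

v = 9340 m/s.
Mass m = (π/6) ρ d³ = (π/6) × 2130 × (83.2)³ = 6.423 × 10^8 kg
E = ½ m v² = 0.5 × 6.423 × 10^8 × (9340)² = 2.802 × 10^16 J
   = 2.802 × 10^16 / 4.184×10^15 = 6.697 Mt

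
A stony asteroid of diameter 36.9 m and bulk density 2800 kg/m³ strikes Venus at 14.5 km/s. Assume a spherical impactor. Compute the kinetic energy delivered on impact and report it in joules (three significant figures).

E ≈ 7.74 × 10^15 J

v = 14500 m/s.
Mass m = (π/6) ρ d³ = (π/6) × 2800 × (36.9)³ = 7.366 × 10^7 kg
E = ½ m v² = 0.5 × 7.366 × 10^7 × (14500)² = 7.744 × 10^15 J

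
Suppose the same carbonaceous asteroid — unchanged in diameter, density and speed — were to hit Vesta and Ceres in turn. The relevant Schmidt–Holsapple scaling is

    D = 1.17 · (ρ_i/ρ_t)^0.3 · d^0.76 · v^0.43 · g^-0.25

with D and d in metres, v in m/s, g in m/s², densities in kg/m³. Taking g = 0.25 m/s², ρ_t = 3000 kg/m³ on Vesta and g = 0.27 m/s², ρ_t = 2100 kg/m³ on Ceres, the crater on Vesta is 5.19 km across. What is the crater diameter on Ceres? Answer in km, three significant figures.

D ≈ 5.67 km

The impactor-only factors (d, v, ρ_i) cancel in the ratio, leaving D_Ceres/D_Vesta = (g_Ceres/g_Vesta)^-0.25 · (ρ_t,Vesta/ρ_t,Ceres)^0.3.
(0.27/0.25)^-0.25 = 1.080^-0.25 = 0.9809
(3000/2100)^0.3 = 1.429^0.3 = 1.113
Ratio = 0.9809 × 1.113 = 1.092
D_Ceres = 1.092 × 5.19 km = 5.67 km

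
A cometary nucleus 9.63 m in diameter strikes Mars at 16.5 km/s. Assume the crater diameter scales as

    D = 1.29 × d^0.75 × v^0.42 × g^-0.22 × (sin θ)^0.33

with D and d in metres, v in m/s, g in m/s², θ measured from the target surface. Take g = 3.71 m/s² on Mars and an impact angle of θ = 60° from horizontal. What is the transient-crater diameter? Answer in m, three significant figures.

In SI units: v = 16500 m/s.
d^0.75 = 9.63^0.75 = 5.467
v^0.42 = 16500^0.42 = 59.07
g^-0.22 = 3.71^-0.22 = 0.7494
(sin 60°)^0.33 = 0.8660^0.33 = 0.9536
D = 1.29 × 5.467 × 59.07 × 0.7494 × 0.9536 = 297.7 m

D ≈ 298 m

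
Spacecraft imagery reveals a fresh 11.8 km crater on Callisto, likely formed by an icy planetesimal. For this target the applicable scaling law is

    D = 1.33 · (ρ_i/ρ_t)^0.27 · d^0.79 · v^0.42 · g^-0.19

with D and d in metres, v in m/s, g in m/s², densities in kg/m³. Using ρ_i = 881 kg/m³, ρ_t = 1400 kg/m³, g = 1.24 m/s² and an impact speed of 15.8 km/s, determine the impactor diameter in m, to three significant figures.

Rearranging for d: d = [D / (1.33 · (881/1400)^0.27 · 15800^0.42 · 1.24^-0.19)]^(1/0.79).
D = 11800 m.
(881/1400)^0.27 = 0.8824
15800^0.42 = 58.00
1.24^-0.19 = 0.9600
Denominator = 1.33 × 0.8824 × 58.00 × 0.9600 = 65.35
D / 65.35 = 11800 / 65.35 = 180.6
d = 180.6^(1/0.79) = 180.6^1.2658 = 718.7 m

d ≈ 719 m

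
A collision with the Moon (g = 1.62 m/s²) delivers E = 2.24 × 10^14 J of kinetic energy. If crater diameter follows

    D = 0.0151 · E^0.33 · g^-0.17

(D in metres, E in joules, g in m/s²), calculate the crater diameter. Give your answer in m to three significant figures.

E^0.33 = (2.24 × 10^14)^0.33 = 5.440 × 10^4
g^-0.17 = 1.62^-0.17 = 0.9213
D = 0.0151 × 5.440 × 10^4 × 0.9213 = 756.8 m

D ≈ 757 m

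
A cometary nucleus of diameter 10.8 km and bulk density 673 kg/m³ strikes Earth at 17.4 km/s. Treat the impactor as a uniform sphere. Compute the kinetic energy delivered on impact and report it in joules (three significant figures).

d = 10800 m; v = 17400 m/s.
Mass m = (π/6) ρ d³ = (π/6) × 673 × (10800)³ = 4.439 × 10^14 kg
E = ½ m v² = 0.5 × 4.439 × 10^14 × (17400)² = 6.720 × 10^22 J

E ≈ 6.72 × 10^22 J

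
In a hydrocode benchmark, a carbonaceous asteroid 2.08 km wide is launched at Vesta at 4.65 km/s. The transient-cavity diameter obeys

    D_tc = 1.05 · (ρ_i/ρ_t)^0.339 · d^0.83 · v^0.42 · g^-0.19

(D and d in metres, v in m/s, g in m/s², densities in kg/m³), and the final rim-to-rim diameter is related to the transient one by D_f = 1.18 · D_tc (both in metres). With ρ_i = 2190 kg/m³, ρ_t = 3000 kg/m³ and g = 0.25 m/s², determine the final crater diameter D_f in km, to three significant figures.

In SI: d = 2080 m, v = 4650 m/s.
(ρ_i/ρ_t)^0.339 = (2190/3000)^0.339 = 0.8988
d^0.83 = 2080^0.83 = 567.5
v^0.42 = 4650^0.42 = 34.70
g^-0.19 = 0.25^-0.19 = 1.301
D_tc = 1.05 × 0.8988 × 567.5 × 34.70 × 1.301 = 24180 m
D_f = 1.18 × 24180 = 28532 m
     = 28.53 km

D_f ≈ 28.5 km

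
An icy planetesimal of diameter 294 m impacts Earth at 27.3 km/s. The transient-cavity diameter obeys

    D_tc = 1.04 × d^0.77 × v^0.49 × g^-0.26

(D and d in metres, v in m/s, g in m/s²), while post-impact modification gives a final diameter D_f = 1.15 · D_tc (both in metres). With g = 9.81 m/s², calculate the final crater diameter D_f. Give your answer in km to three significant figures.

v = 27300 m/s.
d^0.77 = 294^0.77 = 79.55
v^0.49 = 27300^0.49 = 149.2
g^-0.26 = 9.81^-0.26 = 0.5523
D_tc = 1.04 × 79.55 × 149.2 × 0.5523 = 6817 m
D_f = 1.15 × 6817 = 7840 m
     = 7.840 km

D_f ≈ 7.84 km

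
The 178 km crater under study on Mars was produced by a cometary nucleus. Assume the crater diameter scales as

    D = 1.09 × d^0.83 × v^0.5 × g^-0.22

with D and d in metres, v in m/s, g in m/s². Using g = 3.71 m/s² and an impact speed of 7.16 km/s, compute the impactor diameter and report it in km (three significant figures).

d ≈ 12.9 km

Rearranging for d: d = [D / (1.09 · 7160^0.5 · 3.71^-0.22)]^(1/0.83).
D = 178000 m.
7160^0.5 = 84.62
3.71^-0.22 = 0.7494
Denominator = 1.09 × 84.62 × 0.7494 = 69.12
D / 69.12 = 178000 / 69.12 = 2575
d = 2575^(1/0.83) = 2575^1.2048 = 12862 m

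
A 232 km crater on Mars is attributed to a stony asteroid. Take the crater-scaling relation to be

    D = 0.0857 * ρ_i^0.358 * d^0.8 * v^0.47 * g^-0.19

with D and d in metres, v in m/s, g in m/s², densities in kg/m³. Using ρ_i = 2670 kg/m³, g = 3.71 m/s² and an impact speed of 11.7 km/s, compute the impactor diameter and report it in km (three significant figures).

Rearranging for d: d = [D / (0.0857 · 2670^0.358 · 11700^0.47 · 3.71^-0.19)]^(1/0.8).
D = 232000 m.
2670^0.358 = 16.85
11700^0.47 = 81.67
3.71^-0.19 = 0.7795
Denominator = 0.0857 × 16.85 × 81.67 × 0.7795 = 91.93
D / 91.93 = 232000 / 91.93 = 2524
d = 2524^(1/0.8) = 2524^1.25 = 17890 m

d ≈ 17.9 km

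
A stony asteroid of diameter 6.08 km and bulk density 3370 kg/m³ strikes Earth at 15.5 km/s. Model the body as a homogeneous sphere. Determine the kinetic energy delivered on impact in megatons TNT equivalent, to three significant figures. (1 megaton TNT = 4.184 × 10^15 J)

E ≈ 1.14 × 10^7 Mt TNT

d = 6080 m; v = 15500 m/s.
Mass m = (π/6) ρ d³ = (π/6) × 3370 × (6080)³ = 3.966 × 10^14 kg
E = ½ m v² = 0.5 × 3.966 × 10^14 × (15500)² = 4.764 × 10^22 J
   = 4.764 × 10^22 / 4.184×10^15 = 1.139 × 10^7 Mt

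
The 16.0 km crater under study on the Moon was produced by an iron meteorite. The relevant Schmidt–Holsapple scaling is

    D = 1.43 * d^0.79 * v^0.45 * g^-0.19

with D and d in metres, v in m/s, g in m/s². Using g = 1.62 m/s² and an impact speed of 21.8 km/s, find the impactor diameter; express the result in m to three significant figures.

Rearranging for d: d = [D / (1.43 · 21800^0.45 · 1.62^-0.19)]^(1/0.79).
D = 16000 m.
21800^0.45 = 89.60
1.62^-0.19 = 0.9124
Denominator = 1.43 × 89.60 × 0.9124 = 116.9
D / 116.9 = 16000 / 116.9 = 136.9
d = 136.9^(1/0.79) = 136.9^1.2658 = 506.1 m

d ≈ 506 m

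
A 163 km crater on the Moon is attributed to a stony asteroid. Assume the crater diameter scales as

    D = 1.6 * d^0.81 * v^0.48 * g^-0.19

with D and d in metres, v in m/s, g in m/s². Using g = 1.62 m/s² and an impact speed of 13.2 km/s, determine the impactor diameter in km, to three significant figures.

d ≈ 6.17 km

Rearranging for d: d = [D / (1.6 · 13200^0.48 · 1.62^-0.19)]^(1/0.81).
D = 163000 m.
13200^0.48 = 95.03
1.62^-0.19 = 0.9124
Denominator = 1.6 × 95.03 × 0.9124 = 138.7
D / 138.7 = 163000 / 138.7 = 1175
d = 1175^(1/0.81) = 1175^1.2346 = 6170 m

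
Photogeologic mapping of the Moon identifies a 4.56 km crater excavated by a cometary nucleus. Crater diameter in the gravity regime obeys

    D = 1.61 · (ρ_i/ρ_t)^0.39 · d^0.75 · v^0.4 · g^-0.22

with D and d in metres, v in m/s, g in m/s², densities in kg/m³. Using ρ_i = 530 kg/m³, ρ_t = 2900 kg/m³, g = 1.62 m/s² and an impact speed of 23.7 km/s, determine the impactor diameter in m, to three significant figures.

d ≈ 519 m

Rearranging for d: d = [D / (1.61 · (530/2900)^0.39 · 23700^0.4 · 1.62^-0.22)]^(1/0.75).
D = 4560 m.
(530/2900)^0.39 = 0.5154
23700^0.4 = 56.22
1.62^-0.22 = 0.8993
Denominator = 1.61 × 0.5154 × 56.22 × 0.8993 = 41.95
D / 41.95 = 4560 / 41.95 = 108.7
d = 108.7^(1/0.75) = 108.7^1.3333 = 518.7 m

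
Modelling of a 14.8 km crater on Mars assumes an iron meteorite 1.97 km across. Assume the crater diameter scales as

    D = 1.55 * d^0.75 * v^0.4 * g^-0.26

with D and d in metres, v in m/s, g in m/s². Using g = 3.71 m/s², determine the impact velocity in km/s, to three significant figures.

v ≈ 13.9 km/s

Rearranging for v: v = [D / (1.55 · 1970^0.75 · 3.71^-0.26)]^(1/0.4).
D = 14800 m.
1970^0.75 = 295.7
3.71^-0.26 = 0.7112
Denominator = 1.55 × 295.7 × 0.7112 = 326.0
D / 326.0 = 14800 / 326.0 = 45.40
v = 45.40^(1/0.4) = 45.40^2.5 = 13888 m/s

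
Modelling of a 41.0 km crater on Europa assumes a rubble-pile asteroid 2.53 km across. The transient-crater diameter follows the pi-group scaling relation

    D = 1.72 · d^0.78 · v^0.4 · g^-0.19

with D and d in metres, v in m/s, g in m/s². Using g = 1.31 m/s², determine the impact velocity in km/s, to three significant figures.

Rearranging for v: v = [D / (1.72 · 2530^0.78 · 1.31^-0.19)]^(1/0.4).
D = 41000 m.
2530^0.78 = 451.3
1.31^-0.19 = 0.9500
Denominator = 1.72 × 451.3 × 0.9500 = 737.4
D / 737.4 = 41000 / 737.4 = 55.60
v = 55.60^(1/0.4) = 55.60^2.5 = 23051 m/s

v ≈ 23.1 km/s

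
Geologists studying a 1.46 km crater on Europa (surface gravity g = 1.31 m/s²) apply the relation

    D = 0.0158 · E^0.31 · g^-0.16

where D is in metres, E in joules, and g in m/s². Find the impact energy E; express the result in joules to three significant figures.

E ≈ 1.20 × 10^16 J

Rearranging: E = [D / (0.0158 · g^-0.16)]^(1/0.31).
D = 1460 m.
g^-0.16 = 1.31^-0.16 = 0.9577
D / (0.0158 × 0.9577) = 1460 / (0.01513) = 9.650 × 10^4
E = (9.650 × 10^4)^3.2258 = 1.200 × 10^16 J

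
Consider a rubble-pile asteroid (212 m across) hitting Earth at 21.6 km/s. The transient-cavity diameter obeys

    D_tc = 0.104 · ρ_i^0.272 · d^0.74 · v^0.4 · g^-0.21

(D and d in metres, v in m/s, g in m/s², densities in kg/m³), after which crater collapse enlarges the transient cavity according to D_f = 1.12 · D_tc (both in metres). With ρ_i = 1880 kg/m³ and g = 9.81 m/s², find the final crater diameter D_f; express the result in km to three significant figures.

v = 21600 m/s.
ρ_i^0.272 = 1880^0.272 = 7.773
d^0.74 = 212^0.74 = 52.66
v^0.4 = 21600^0.4 = 54.17
g^-0.21 = 9.81^-0.21 = 0.6191
D_tc = 0.104 × 7.773 × 52.66 × 54.17 × 0.6191 = 1428 m
D_f = 1.12 × 1428 = 1599 m
     = 1.599 km

D_f ≈ 1.60 km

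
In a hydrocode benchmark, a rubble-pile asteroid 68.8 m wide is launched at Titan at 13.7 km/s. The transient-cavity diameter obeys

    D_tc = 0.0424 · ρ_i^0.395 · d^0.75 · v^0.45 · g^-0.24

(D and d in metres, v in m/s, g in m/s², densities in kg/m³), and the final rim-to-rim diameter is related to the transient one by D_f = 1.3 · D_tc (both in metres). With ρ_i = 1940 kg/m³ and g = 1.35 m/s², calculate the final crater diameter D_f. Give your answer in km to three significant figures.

D_f ≈ 1.77 km

v = 13700 m/s.
ρ_i^0.395 = 1940^0.395 = 19.89
d^0.75 = 68.8^0.75 = 23.89
v^0.45 = 13700^0.45 = 72.70
g^-0.24 = 1.35^-0.24 = 0.9305
D_tc = 0.0424 × 19.89 × 23.89 × 72.70 × 0.9305 = 1363 m
D_f = 1.3 × 1363 = 1772 m
     = 1.772 km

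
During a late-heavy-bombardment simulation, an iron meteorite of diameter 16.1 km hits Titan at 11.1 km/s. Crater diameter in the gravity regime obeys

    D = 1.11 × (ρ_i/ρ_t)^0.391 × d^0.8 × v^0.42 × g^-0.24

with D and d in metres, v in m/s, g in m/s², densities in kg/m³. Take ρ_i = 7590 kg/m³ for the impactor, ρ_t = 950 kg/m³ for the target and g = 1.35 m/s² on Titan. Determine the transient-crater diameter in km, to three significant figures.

D ≈ 270 km

In SI units: d = 16100 m, v = 11100 m/s.
(ρ_i/ρ_t)^0.391 = (7590/950)^0.391 = 2.254
d^0.8 = 16100^0.8 = 2320
v^0.42 = 11100^0.42 = 50.01
g^-0.24 = 1.35^-0.24 = 0.9305
D = 1.11 × 2.254 × 2320 × 50.01 × 0.9305 = 2.701 × 10^5 m
   = 270.1 km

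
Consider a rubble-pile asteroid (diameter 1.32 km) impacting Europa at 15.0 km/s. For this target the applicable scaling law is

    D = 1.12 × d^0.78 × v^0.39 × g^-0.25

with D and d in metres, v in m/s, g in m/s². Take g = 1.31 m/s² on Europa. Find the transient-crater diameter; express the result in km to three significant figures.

In SI units: d = 1320 m, v = 15000 m/s.
d^0.78 = 1320^0.78 = 271.7
v^0.39 = 15000^0.39 = 42.53
g^-0.25 = 1.31^-0.25 = 0.9347
D = 1.12 × 271.7 × 42.53 × 0.9347 = 12097 m
   = 12.10 km

D ≈ 12.1 km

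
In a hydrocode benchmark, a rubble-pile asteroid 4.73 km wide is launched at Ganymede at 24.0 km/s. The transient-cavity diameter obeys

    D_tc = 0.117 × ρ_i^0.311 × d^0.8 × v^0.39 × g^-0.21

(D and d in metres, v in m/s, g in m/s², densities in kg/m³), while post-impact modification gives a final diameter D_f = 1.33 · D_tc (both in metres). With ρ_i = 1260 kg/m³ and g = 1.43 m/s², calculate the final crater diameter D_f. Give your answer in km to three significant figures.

In SI: d = 4730 m, v = 24000 m/s.
ρ_i^0.311 = 1260^0.311 = 9.209
d^0.8 = 4730^0.8 = 870.7
v^0.39 = 24000^0.39 = 51.08
g^-0.21 = 1.43^-0.21 = 0.9276
D_tc = 0.117 × 9.209 × 870.7 × 51.08 × 0.9276 = 44450 m
D_f = 1.33 × 44450 = 59118 m
     = 59.12 km

D_f ≈ 59.1 km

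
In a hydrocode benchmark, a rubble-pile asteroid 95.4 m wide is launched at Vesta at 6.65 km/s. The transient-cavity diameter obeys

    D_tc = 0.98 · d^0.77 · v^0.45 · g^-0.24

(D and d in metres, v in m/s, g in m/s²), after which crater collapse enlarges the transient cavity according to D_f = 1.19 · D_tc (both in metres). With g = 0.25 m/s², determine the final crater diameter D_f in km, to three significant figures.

D_f ≈ 2.86 km

v = 6650 m/s.
d^0.77 = 95.4^0.77 = 33.44
v^0.45 = 6650^0.45 = 52.51
g^-0.24 = 0.25^-0.24 = 1.395
D_tc = 0.98 × 33.44 × 52.51 × 1.395 = 2401 m
D_f = 1.19 × 2401 = 2857 m
     = 2.857 km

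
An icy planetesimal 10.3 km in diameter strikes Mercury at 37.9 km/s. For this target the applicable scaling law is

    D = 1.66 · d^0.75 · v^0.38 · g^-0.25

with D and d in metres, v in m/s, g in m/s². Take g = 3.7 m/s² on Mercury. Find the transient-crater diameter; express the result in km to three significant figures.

In SI units: d = 10300 m, v = 37900 m/s.
d^0.75 = 10300^0.75 = 1022
v^0.38 = 37900^0.38 = 54.94
g^-0.25 = 3.7^-0.25 = 0.7210
D = 1.66 × 1022 × 54.94 × 0.7210 = 67202 m
   = 67.20 km

D ≈ 67.2 km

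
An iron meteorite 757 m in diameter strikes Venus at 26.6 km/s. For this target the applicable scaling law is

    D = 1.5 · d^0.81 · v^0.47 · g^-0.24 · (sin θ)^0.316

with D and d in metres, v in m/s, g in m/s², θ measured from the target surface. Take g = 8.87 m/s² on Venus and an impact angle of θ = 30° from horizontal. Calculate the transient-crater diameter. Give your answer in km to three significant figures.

In SI units: v = 26600 m/s.
d^0.81 = 757^0.81 = 214.8
v^0.47 = 26600^0.47 = 120.1
g^-0.24 = 8.87^-0.24 = 0.5922
(sin 30°)^0.316 = 0.5000^0.316 = 0.8033
D = 1.5 × 214.8 × 120.1 × 0.5922 × 0.8033 = 18408 m
   = 18.41 km

D ≈ 18.4 km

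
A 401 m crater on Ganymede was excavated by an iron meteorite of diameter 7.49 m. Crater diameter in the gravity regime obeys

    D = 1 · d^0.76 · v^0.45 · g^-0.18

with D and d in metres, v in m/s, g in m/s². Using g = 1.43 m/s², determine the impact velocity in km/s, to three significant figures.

Rearranging for v: v = [D / (1 · 7.49^0.76 · 1.43^-0.18)]^(1/0.45).
7.49^0.76 = 4.620
1.43^-0.18 = 0.9376
Denominator = 1 × 4.620 × 0.9376 = 4.332
D / 4.332 = 401 / 4.332 = 92.57
v = 92.57^(1/0.45) = 92.57^2.2222 = 23436 m/s

v ≈ 23.4 km/s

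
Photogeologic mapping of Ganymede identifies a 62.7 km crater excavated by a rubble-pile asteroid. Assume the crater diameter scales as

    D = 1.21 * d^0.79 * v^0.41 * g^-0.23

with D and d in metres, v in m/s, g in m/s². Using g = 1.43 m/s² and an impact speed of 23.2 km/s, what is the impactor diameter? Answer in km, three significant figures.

Rearranging for d: d = [D / (1.21 · 23200^0.41 · 1.43^-0.23)]^(1/0.79).
D = 62700 m.
23200^0.41 = 61.64
1.43^-0.23 = 0.9210
Denominator = 1.21 × 61.64 × 0.9210 = 68.69
D / 68.69 = 62700 / 68.69 = 912.8
d = 912.8^(1/0.79) = 912.8^1.2658 = 5588 m

d ≈ 5.59 km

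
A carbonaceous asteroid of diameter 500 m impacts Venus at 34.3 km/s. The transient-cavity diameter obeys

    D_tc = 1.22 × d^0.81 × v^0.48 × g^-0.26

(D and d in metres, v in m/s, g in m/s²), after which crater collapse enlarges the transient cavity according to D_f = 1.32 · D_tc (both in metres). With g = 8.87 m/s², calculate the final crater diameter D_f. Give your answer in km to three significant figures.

D_f ≈ 21.1 km

v = 34300 m/s.
d^0.81 = 500^0.81 = 153.5
v^0.48 = 34300^0.48 = 150.3
g^-0.26 = 8.87^-0.26 = 0.5669
D_tc = 1.22 × 153.5 × 150.3 × 0.5669 = 15960 m
D_f = 1.32 × 15960 = 21067 m
     = 21.07 km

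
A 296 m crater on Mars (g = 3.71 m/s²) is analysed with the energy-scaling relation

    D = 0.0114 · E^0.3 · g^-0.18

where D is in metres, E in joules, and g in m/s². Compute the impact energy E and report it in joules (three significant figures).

E ≈ 1.14 × 10^15 J

Rearranging: E = [D / (0.0114 · g^-0.18)]^(1/0.3).
g^-0.18 = 3.71^-0.18 = 0.7898
D / (0.0114 × 0.7898) = 296 / (9.004 × 10^-3) = 3.287 × 10^4
E = (3.287 × 10^4)^3.3333 = 1.137 × 10^15 J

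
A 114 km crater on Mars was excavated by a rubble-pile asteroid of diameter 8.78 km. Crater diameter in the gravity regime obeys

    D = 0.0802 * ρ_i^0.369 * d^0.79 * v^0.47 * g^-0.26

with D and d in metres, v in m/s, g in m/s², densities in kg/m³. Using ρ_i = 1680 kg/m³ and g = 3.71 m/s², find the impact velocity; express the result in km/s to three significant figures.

v ≈ 17.6 km/s

Rearranging for v: v = [D / (0.0802 · 1680^0.369 · 8780^0.79 · 3.71^-0.26)]^(1/0.47).
D = 114000 m.
1680^0.369 = 15.49
8780^0.79 = 1304
3.71^-0.26 = 0.7112
Denominator = 0.0802 × 15.49 × 1304 × 0.7112 = 1152
D / 1152 = 114000 / 1152 = 98.96
v = 98.96^(1/0.47) = 98.96^2.1277 = 17609 m/s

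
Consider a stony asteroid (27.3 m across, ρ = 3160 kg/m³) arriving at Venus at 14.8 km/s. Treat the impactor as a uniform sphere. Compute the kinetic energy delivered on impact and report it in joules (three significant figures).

E ≈ 3.69 × 10^15 J

v = 14800 m/s.
Mass m = (π/6) ρ d³ = (π/6) × 3160 × (27.3)³ = 3.366 × 10^7 kg
E = ½ m v² = 0.5 × 3.366 × 10^7 × (14800)² = 3.686 × 10^15 J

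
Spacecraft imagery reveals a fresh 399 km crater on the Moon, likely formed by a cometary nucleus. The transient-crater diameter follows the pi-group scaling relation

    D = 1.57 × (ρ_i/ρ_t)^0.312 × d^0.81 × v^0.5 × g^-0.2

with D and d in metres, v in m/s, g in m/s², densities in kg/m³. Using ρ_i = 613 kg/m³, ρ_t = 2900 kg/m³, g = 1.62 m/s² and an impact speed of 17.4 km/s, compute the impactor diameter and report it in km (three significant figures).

Rearranging for d: d = [D / (1.57 · (613/2900)^0.312 · 17400^0.5 · 1.62^-0.2)]^(1/0.81).
D = 399000 m.
(613/2900)^0.312 = 0.6158
17400^0.5 = 131.9
1.62^-0.2 = 0.9080
Denominator = 1.57 × 0.6158 × 131.9 × 0.9080 = 115.8
D / 115.8 = 399000 / 115.8 = 3446
d = 3446^(1/0.81) = 3446^1.2346 = 23290 m

d ≈ 23.3 km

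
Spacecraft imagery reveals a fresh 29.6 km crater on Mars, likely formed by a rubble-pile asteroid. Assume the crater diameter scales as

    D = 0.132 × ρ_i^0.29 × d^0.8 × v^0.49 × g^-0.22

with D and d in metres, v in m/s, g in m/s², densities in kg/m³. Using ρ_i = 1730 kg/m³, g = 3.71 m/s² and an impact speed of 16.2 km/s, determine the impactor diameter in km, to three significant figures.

d ≈ 1.24 km

Rearranging for d: d = [D / (0.132 · 1730^0.29 · 16200^0.49 · 3.71^-0.22)]^(1/0.8).
D = 29600 m.
1730^0.29 = 8.690
16200^0.49 = 115.5
3.71^-0.22 = 0.7494
Denominator = 0.132 × 8.690 × 115.5 × 0.7494 = 99.29
D / 99.29 = 29600 / 99.29 = 298.1
d = 298.1^(1/0.8) = 298.1^1.25 = 1239 m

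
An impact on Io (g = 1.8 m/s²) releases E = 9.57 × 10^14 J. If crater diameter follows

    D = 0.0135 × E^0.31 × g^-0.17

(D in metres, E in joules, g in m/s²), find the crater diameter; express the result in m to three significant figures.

E^0.31 = (9.57 × 10^14)^0.31 = 4.406 × 10^4
g^-0.17 = 1.8^-0.17 = 0.9049
D = 0.0135 × 4.406 × 10^4 × 0.9049 = 538.2 m

D ≈ 538 m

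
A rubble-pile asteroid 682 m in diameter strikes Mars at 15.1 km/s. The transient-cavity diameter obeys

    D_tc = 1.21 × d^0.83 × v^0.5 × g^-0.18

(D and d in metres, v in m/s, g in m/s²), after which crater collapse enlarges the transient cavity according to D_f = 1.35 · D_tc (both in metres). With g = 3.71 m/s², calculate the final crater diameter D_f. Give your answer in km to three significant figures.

D_f ≈ 35.7 km

v = 15100 m/s.
d^0.83 = 682^0.83 = 224.9
v^0.5 = 15100^0.5 = 122.9
g^-0.18 = 3.71^-0.18 = 0.7898
D_tc = 1.21 × 224.9 × 122.9 × 0.7898 = 26410 m
D_f = 1.35 × 26410 = 35654 m
     = 35.65 km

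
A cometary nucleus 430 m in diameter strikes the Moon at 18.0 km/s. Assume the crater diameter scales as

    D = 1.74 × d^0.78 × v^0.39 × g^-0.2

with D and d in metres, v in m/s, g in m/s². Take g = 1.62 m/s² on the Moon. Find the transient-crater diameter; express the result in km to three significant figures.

In SI units: v = 18000 m/s.
d^0.78 = 430^0.78 = 113.3
v^0.39 = 18000^0.39 = 45.66
g^-0.2 = 1.62^-0.2 = 0.9080
D = 1.74 × 113.3 × 45.66 × 0.9080 = 8173 m
   = 8.173 km

D ≈ 8.17 km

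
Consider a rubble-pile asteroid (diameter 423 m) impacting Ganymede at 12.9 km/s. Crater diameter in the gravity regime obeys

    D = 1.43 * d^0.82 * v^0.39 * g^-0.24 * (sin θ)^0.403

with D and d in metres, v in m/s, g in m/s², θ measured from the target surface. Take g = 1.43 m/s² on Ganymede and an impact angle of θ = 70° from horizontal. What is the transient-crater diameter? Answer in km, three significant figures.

D ≈ 7.31 km

In SI units: v = 12900 m/s.
d^0.82 = 423^0.82 = 142.4
v^0.39 = 12900^0.39 = 40.10
g^-0.24 = 1.43^-0.24 = 0.9177
(sin 70°)^0.403 = 0.9397^0.403 = 0.9752
D = 1.43 × 142.4 × 40.10 × 0.9177 × 0.9752 = 7308 m
   = 7.308 km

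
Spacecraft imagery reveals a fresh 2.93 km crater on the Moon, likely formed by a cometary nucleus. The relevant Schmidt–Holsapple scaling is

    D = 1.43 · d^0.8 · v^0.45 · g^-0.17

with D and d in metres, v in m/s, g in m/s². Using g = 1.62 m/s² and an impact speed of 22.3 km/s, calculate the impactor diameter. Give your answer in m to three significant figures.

d ≈ 54.7 m

Rearranging for d: d = [D / (1.43 · 22300^0.45 · 1.62^-0.17)]^(1/0.8).
D = 2930 m.
22300^0.45 = 90.52
1.62^-0.17 = 0.9213
Denominator = 1.43 × 90.52 × 0.9213 = 119.3
D / 119.3 = 2930 / 119.3 = 24.56
d = 24.56^(1/0.8) = 24.56^1.25 = 54.67 m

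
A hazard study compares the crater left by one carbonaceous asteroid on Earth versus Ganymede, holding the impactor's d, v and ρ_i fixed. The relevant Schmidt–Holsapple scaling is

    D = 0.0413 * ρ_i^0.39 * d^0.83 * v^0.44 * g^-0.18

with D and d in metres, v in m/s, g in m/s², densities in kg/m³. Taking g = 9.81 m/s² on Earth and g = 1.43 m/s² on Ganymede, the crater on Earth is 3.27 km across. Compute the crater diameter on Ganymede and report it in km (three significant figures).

D ≈ 4.62 km

All impactor-dependent factors cancel in the ratio, leaving D_Ganymede/D_Earth = (g_Ganymede/g_Earth)^-0.18.
(1.43/9.81)^-0.18 = 0.1458^-0.18 = 1.414
D_Ganymede = 1.414 × 3.27 km = 4.62 km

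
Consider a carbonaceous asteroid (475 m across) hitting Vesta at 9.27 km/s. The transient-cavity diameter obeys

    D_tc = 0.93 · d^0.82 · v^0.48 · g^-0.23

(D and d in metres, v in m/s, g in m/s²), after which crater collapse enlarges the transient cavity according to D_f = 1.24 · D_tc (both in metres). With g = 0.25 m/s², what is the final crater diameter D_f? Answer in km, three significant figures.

D_f ≈ 19.9 km

v = 9270 m/s.
d^0.82 = 475^0.82 = 156.6
v^0.48 = 9270^0.48 = 80.20
g^-0.23 = 0.25^-0.23 = 1.376
D_tc = 0.93 × 156.6 × 80.20 × 1.376 = 16070 m
D_f = 1.24 × 16070 = 19927 m
     = 19.93 km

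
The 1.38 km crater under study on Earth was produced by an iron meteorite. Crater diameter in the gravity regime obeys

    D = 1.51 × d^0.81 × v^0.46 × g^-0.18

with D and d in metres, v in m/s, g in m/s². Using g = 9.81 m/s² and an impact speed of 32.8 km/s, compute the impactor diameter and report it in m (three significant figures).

d ≈ 20.5 m

Rearranging for d: d = [D / (1.51 · 32800^0.46 · 9.81^-0.18)]^(1/0.81).
D = 1380 m.
32800^0.46 = 119.5
9.81^-0.18 = 0.6630
Denominator = 1.51 × 119.5 × 0.6630 = 119.6
D / 119.6 = 1380 / 119.6 = 11.54
d = 11.54^(1/0.81) = 11.54^1.2346 = 20.48 m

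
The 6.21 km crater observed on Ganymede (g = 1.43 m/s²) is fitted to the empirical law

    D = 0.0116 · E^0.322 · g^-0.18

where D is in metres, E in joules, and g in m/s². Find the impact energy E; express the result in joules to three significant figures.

Rearranging: E = [D / (0.0116 · g^-0.18)]^(1/0.322).
D = 6210 m.
g^-0.18 = 1.43^-0.18 = 0.9376
D / (0.0116 × 0.9376) = 6210 / (0.01088) = 5.708 × 10^5
E = (5.708 × 10^5)^3.1056 = 7.539 × 10^17 J

E ≈ 7.54 × 10^17 J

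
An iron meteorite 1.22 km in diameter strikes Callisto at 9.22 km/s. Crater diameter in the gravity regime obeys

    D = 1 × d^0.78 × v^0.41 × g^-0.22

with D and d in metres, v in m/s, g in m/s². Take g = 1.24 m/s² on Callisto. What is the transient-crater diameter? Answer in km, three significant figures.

D ≈ 10.3 km

In SI units: d = 1220 m, v = 9220 m/s.
d^0.78 = 1220^0.78 = 255.5
v^0.41 = 9220^0.41 = 42.22
g^-0.22 = 1.24^-0.22 = 0.9538
D = 1 × 255.5 × 42.22 × 0.9538 = 10289 m
   = 10.29 km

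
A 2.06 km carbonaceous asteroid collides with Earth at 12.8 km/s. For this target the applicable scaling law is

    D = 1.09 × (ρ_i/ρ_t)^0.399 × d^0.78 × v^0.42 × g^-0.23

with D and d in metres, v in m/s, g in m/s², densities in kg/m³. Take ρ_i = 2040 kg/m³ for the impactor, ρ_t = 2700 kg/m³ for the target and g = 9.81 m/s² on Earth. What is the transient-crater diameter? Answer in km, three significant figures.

In SI units: d = 2060 m, v = 12800 m/s.
(ρ_i/ρ_t)^0.399 = (2040/2700)^0.399 = 0.8942
d^0.78 = 2060^0.78 = 384.4
v^0.42 = 12800^0.42 = 53.09
g^-0.23 = 9.81^-0.23 = 0.5914
D = 1.09 × 0.8942 × 384.4 × 53.09 × 0.5914 = 11764 m
   = 11.76 km

D ≈ 11.8 km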